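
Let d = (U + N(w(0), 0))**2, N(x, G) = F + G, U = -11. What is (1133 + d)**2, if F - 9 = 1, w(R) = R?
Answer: 1285956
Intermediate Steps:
F = 10 (F = 9 + 1 = 10)
N(x, G) = 10 + G
d = 1 (d = (-11 + (10 + 0))**2 = (-11 + 10)**2 = (-1)**2 = 1)
(1133 + d)**2 = (1133 + 1)**2 = 1134**2 = 1285956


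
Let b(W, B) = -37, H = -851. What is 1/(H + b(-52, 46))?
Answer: -1/888 ≈ -0.0011261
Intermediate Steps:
1/(H + b(-52, 46)) = 1/(-851 - 37) = 1/(-888) = -1/888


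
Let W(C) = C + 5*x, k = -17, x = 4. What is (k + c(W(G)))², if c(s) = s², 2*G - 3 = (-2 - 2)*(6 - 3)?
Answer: 797449/16 ≈ 49841.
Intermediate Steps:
G = -9/2 (G = 3/2 + ((-2 - 2)*(6 - 3))/2 = 3/2 + (-4*3)/2 = 3/2 + (½)*(-12) = 3/2 - 6 = -9/2 ≈ -4.5000)
W(C) = 20 + C (W(C) = C + 5*4 = C + 20 = 20 + C)
(k + c(W(G)))² = (-17 + (20 - 9/2)²)² = (-17 + (31/2)²)² = (-17 + 961/4)² = (893/4)² = 797449/16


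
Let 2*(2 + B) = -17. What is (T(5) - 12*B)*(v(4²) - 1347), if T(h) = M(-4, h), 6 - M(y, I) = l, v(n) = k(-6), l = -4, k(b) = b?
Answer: -184008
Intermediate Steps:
B = -21/2 (B = -2 + (½)*(-17) = -2 - 17/2 = -21/2 ≈ -10.500)
v(n) = -6
M(y, I) = 10 (M(y, I) = 6 - 1*(-4) = 6 + 4 = 10)
T(h) = 10
(T(5) - 12*B)*(v(4²) - 1347) = (10 - 12*(-21/2))*(-6 - 1347) = (10 + 126)*(-1353) = 136*(-1353) = -184008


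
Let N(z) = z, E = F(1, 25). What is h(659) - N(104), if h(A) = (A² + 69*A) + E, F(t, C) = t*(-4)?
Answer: 479644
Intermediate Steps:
F(t, C) = -4*t
E = -4 (E = -4*1 = -4)
h(A) = -4 + A² + 69*A (h(A) = (A² + 69*A) - 4 = -4 + A² + 69*A)
h(659) - N(104) = (-4 + 659² + 69*659) - 1*104 = (-4 + 434281 + 45471) - 104 = 479748 - 104 = 479644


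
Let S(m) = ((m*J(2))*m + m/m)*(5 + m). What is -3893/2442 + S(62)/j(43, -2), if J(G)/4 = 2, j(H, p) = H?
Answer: 5031453943/105006 ≈ 47916.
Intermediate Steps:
J(G) = 8 (J(G) = 4*2 = 8)
S(m) = (1 + 8*m²)*(5 + m) (S(m) = ((m*8)*m + m/m)*(5 + m) = ((8*m)*m + 1)*(5 + m) = (8*m² + 1)*(5 + m) = (1 + 8*m²)*(5 + m))
-3893/2442 + S(62)/j(43, -2) = -3893/2442 + (5 + 62 + 8*62³ + 40*62²)/43 = -3893*1/2442 + (5 + 62 + 8*238328 + 40*3844)*(1/43) = -3893/2442 + (5 + 62 + 1906624 + 153760)*(1/43) = -3893/2442 + 2060451*(1/43) = -3893/2442 + 2060451/43 = 5031453943/105006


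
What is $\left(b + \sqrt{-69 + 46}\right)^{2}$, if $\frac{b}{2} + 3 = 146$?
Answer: $\left(286 + i \sqrt{23}\right)^{2} \approx 81773.0 + 2743.2 i$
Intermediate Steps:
$b = 286$ ($b = -6 + 2 \cdot 146 = -6 + 292 = 286$)
$\left(b + \sqrt{-69 + 46}\right)^{2} = \left(286 + \sqrt{-69 + 46}\right)^{2} = \left(286 + \sqrt{-23}\right)^{2} = \left(286 + i \sqrt{23}\right)^{2}$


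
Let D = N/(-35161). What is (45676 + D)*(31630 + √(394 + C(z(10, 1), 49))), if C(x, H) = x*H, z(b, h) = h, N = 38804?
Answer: 50796990262160/35161 + 1605975032*√443/35161 ≈ 1.4457e+9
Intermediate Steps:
C(x, H) = H*x
D = -38804/35161 (D = 38804/(-35161) = 38804*(-1/35161) = -38804/35161 ≈ -1.1036)
(45676 + D)*(31630 + √(394 + C(z(10, 1), 49))) = (45676 - 38804/35161)*(31630 + √(394 + 49*1)) = 1605975032*(31630 + √(394 + 49))/35161 = 1605975032*(31630 + √443)/35161 = 50796990262160/35161 + 1605975032*√443/35161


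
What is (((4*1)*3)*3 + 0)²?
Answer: 1296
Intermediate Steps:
(((4*1)*3)*3 + 0)² = ((4*3)*3 + 0)² = (12*3 + 0)² = (36 + 0)² = 36² = 1296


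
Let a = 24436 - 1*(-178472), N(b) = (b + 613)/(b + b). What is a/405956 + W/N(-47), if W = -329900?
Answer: 1573631747441/28721387 ≈ 54790.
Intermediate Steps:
N(b) = (613 + b)/(2*b) (N(b) = (613 + b)/((2*b)) = (613 + b)*(1/(2*b)) = (613 + b)/(2*b))
a = 202908 (a = 24436 + 178472 = 202908)
a/405956 + W/N(-47) = 202908/405956 - 329900*(-94/(613 - 47)) = 202908*(1/405956) - 329900/((½)*(-1/47)*566) = 50727/101489 - 329900/(-283/47) = 50727/101489 - 329900*(-47/283) = 50727/101489 + 15505300/283 = 1573631747441/28721387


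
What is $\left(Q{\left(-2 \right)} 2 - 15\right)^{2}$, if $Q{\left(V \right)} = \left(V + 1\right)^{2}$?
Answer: $169$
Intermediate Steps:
$Q{\left(V \right)} = \left(1 + V\right)^{2}$
$\left(Q{\left(-2 \right)} 2 - 15\right)^{2} = \left(\left(1 - 2\right)^{2} \cdot 2 - 15\right)^{2} = \left(\left(-1\right)^{2} \cdot 2 - 15\right)^{2} = \left(1 \cdot 2 - 15\right)^{2} = \left(2 - 15\right)^{2} = \left(-13\right)^{2} = 169$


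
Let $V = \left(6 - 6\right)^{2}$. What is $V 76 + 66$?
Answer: $66$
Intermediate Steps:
$V = 0$ ($V = 0^{2} = 0$)
$V 76 + 66 = 0 \cdot 76 + 66 = 0 + 66 = 66$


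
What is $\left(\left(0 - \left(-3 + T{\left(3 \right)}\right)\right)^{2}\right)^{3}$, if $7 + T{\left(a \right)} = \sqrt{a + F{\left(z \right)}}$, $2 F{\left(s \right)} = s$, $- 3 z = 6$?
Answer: $\left(10 - \sqrt{2}\right)^{6} \approx 4.0057 \cdot 10^{5}$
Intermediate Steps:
$z = -2$ ($z = \left(- \frac{1}{3}\right) 6 = -2$)
$F{\left(s \right)} = \frac{s}{2}$
$T{\left(a \right)} = -7 + \sqrt{-1 + a}$ ($T{\left(a \right)} = -7 + \sqrt{a + \frac{1}{2} \left(-2\right)} = -7 + \sqrt{a - 1} = -7 + \sqrt{-1 + a}$)
$\left(\left(0 - \left(-3 + T{\left(3 \right)}\right)\right)^{2}\right)^{3} = \left(\left(0 + \left(3 - \left(-7 + \sqrt{-1 + 3}\right)\right)\right)^{2}\right)^{3} = \left(\left(0 + \left(3 - \left(-7 + \sqrt{2}\right)\right)\right)^{2}\right)^{3} = \left(\left(0 + \left(3 + \left(7 - \sqrt{2}\right)\right)\right)^{2}\right)^{3} = \left(\left(0 + \left(10 - \sqrt{2}\right)\right)^{2}\right)^{3} = \left(\left(10 - \sqrt{2}\right)^{2}\right)^{3} = \left(10 - \sqrt{2}\right)^{6}$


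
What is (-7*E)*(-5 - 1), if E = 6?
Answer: 252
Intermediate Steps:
(-7*E)*(-5 - 1) = (-7*6)*(-5 - 1) = -42*(-6) = 252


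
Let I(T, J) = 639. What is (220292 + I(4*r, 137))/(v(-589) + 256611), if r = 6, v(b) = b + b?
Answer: 220931/255433 ≈ 0.86493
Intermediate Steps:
v(b) = 2*b
(220292 + I(4*r, 137))/(v(-589) + 256611) = (220292 + 639)/(2*(-589) + 256611) = 220931/(-1178 + 256611) = 220931/255433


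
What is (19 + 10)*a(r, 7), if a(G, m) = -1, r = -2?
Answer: -29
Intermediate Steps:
(19 + 10)*a(r, 7) = (19 + 10)*(-1) = 29*(-1) = -29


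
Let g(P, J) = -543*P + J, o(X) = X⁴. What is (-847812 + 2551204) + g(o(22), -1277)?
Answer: -125498893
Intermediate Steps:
g(P, J) = J - 543*P
(-847812 + 2551204) + g(o(22), -1277) = (-847812 + 2551204) + (-1277 - 543*22⁴) = 1703392 + (-1277 - 543*234256) = 1703392 + (-1277 - 127201008) = 1703392 - 127202285 = -125498893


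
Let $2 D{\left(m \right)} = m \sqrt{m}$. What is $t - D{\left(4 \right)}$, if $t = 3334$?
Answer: $3330$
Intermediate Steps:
$D{\left(m \right)} = \frac{m^{\frac{3}{2}}}{2}$ ($D{\left(m \right)} = \frac{m \sqrt{m}}{2} = \frac{m^{\frac{3}{2}}}{2}$)
$t - D{\left(4 \right)} = 3334 - \frac{4^{\frac{3}{2}}}{2} = 3334 - \frac{1}{2} \cdot 8 = 3334 - 4 = 3330$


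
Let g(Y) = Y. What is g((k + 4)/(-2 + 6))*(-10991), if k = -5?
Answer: 10991/4 ≈ 2747.8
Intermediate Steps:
g((k + 4)/(-2 + 6))*(-10991) = ((-5 + 4)/(-2 + 6))*(-10991) = -1/4*(-10991) = 10991/4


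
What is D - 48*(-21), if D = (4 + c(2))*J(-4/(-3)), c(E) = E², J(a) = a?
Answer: 3056/3 ≈ 1018.7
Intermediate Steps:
D = 32/3 (D = (4 + 2²)*(-4/(-3)) = (4 + 4)*(-4*(-⅓)) = 8*(4/3) = 32/3 ≈ 10.667)
D - 48*(-21) = 32/3 - 48*(-21) = 32/3 + 1008 = 3056/3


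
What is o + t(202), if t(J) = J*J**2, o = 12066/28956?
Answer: 39777863019/4826 ≈ 8.2424e+6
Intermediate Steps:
o = 2011/4826 (o = 12066*(1/28956) = 2011/4826 ≈ 0.41670)
t(J) = J**3
o + t(202) = 2011/4826 + 202**3 = 2011/4826 + 8242408 = 39777863019/4826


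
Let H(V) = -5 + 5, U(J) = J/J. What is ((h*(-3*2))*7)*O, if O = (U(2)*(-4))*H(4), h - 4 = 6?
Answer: 0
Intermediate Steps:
h = 10 (h = 4 + 6 = 10)
U(J) = 1
H(V) = 0
O = 0 (O = (1*(-4))*0 = -4*0 = 0)
((h*(-3*2))*7)*O = ((10*(-3*2))*7)*0 = ((10*(-6))*7)*0 = -60*7*0 = -420*0 = 0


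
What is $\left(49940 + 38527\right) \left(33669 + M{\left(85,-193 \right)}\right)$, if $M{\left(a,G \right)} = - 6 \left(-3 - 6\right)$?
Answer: $2983372641$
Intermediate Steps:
$M{\left(a,G \right)} = 54$ ($M{\left(a,G \right)} = \left(-6\right) \left(-9\right) = 54$)
$\left(49940 + 38527\right) \left(33669 + M{\left(85,-193 \right)}\right) = \left(49940 + 38527\right) \left(33669 + 54\right) = 88467 \cdot 33723 = 2983372641$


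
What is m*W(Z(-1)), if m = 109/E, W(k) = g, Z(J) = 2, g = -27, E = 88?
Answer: -2943/88 ≈ -33.443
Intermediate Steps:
W(k) = -27
m = 109/88 ≈ 1.2386
m*W(Z(-1)) = (109/88)*(-27) = -2943/88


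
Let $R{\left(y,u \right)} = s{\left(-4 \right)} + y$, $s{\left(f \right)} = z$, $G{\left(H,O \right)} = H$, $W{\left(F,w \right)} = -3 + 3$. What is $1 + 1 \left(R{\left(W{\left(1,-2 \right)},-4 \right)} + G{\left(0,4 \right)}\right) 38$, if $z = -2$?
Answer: $-75$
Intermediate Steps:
$W{\left(F,w \right)} = 0$
$s{\left(f \right)} = -2$
$R{\left(y,u \right)} = -2 + y$
$1 + 1 \left(R{\left(W{\left(1,-2 \right)},-4 \right)} + G{\left(0,4 \right)}\right) 38 = 1 + 1 \left(\left(-2 + 0\right) + 0\right) 38 = 1 + 1 \left(-2 + 0\right) 38 = 1 + 1 \left(-2\right) 38 = 1 - 76 = -75$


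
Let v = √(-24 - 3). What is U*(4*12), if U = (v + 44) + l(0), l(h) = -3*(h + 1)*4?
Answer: 1536 + 144*I*√3 ≈ 1536.0 + 249.42*I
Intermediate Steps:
l(h) = -12 - 12*h (l(h) = -3*(1 + h)*4 = (-3 - 3*h)*4 = -12 - 12*h)
v = 3*I*√3 (v = √(-27) = 3*I*√3 ≈ 5.1962*I)
U = 32 + 3*I*√3 (U = (3*I*√3 + 44) + (-12 - 12*0) = (44 + 3*I*√3) + (-12 + 0) = (44 + 3*I*√3) - 12 = 32 + 3*I*√3 ≈ 32.0 + 5.1962*I)
U*(4*12) = (32 + 3*I*√3)*(4*12) = (32 + 3*I*√3)*48 = 1536 + 144*I*√3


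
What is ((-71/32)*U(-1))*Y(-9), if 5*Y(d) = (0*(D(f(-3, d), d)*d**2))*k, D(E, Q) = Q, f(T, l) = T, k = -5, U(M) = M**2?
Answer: 0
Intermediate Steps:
Y(d) = 0 (Y(d) = ((0*(d*d**2))*(-5))/5 = ((0*d**3)*(-5))/5 = (0*(-5))/5 = (1/5)*0 = 0)
((-71/32)*U(-1))*Y(-9) = (-71/32*(-1)**2)*0 = (-71*1/32*1)*0 = -71/32*1*0 = -71/32*0 = 0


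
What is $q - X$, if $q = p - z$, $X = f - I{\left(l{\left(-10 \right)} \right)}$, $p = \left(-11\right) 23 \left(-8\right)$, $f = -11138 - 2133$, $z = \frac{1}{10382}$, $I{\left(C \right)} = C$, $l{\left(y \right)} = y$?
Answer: $\frac{158688869}{10382} \approx 15285.0$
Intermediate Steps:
$z = \frac{1}{10382} \approx 9.6321 \cdot 10^{-5}$
$f = -13271$ ($f = -11138 - 2133 = -13271$)
$p = 2024$ ($p = \left(-253\right) \left(-8\right) = 2024$)
$X = -13261$ ($X = -13271 - -10 = -13271 + 10 = -13261$)
$q = \frac{21013167}{10382}$ ($q = 2024 - \frac{1}{10382} = \frac{21013167}{10382} \approx 2024.0$)
$q - X = \frac{21013167}{10382} - -13261 = \frac{21013167}{10382} + 13261 = \frac{158688869}{10382}$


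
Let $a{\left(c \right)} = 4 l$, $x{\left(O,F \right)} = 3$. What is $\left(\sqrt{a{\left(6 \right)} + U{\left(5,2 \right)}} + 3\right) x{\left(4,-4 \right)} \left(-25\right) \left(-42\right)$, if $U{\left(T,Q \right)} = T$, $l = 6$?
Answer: $9450 + 3150 \sqrt{29} \approx 26413.0$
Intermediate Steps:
$a{\left(c \right)} = 24$ ($a{\left(c \right)} = 4 \cdot 6 = 24$)
$\left(\sqrt{a{\left(6 \right)} + U{\left(5,2 \right)}} + 3\right) x{\left(4,-4 \right)} \left(-25\right) \left(-42\right) = \left(\sqrt{24 + 5} + 3\right) 3 \left(-25\right) \left(-42\right) = \left(\sqrt{29} + 3\right) 3 \left(-25\right) \left(-42\right) = \left(3 + \sqrt{29}\right) 3 \left(-25\right) \left(-42\right) = \left(9 + 3 \sqrt{29}\right) \left(-25\right) \left(-42\right) = \left(-225 - 75 \sqrt{29}\right) \left(-42\right) = 9450 + 3150 \sqrt{29}$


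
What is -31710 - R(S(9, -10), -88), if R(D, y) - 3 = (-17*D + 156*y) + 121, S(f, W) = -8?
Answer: -18242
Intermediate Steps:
R(D, y) = 124 - 17*D + 156*y (R(D, y) = 3 + ((-17*D + 156*y) + 121) = 3 + (121 - 17*D + 156*y) = 124 - 17*D + 156*y)
-31710 - R(S(9, -10), -88) = -31710 - (124 - 17*(-8) + 156*(-88)) = -31710 - (124 + 136 - 13728) = -31710 - 1*(-13468) = -31710 + 13468 = -18242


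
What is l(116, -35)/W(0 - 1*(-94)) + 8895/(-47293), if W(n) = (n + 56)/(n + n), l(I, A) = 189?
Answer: 279846771/1182325 ≈ 236.69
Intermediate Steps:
W(n) = (56 + n)/(2*n) (W(n) = (56 + n)/((2*n)) = (56 + n)*(1/(2*n)) = (56 + n)/(2*n))
l(116, -35)/W(0 - 1*(-94)) + 8895/(-47293) = 189/(((56 + (0 - 1*(-94)))/(2*(0 - 1*(-94))))) + 8895/(-47293) = 189/(((56 + (0 + 94))/(2*(0 + 94)))) + 8895*(-1/47293) = 189/(((½)*(56 + 94)/94)) - 8895/47293 = 189/(((½)*(1/94)*150)) - 8895/47293 = 189/(75/94) - 8895/47293 = 189*(94/75) - 8895/47293 = 5922/25 - 8895/47293 = 279846771/1182325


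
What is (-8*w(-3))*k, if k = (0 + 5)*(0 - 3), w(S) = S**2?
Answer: 1080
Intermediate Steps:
k = -15 (k = 5*(-3) = -15)
(-8*w(-3))*k = -8*(-3)**2*(-15) = -8*9*(-15) = -72*(-15) = 1080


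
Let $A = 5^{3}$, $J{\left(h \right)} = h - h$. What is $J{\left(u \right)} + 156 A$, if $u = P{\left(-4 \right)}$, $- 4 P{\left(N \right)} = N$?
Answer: $19500$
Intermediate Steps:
$P{\left(N \right)} = - \frac{N}{4}$
$u = 1$ ($u = \left(- \frac{1}{4}\right) \left(-4\right) = 1$)
$J{\left(h \right)} = 0$
$A = 125$
$J{\left(u \right)} + 156 A = 0 + 156 \cdot 125 = 0 + 19500 = 19500$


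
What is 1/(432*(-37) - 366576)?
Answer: -1/382560 ≈ -2.6140e-6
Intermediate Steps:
1/(432*(-37) - 366576) = 1/(-15984 - 366576) = 1/(-382560) = -1/382560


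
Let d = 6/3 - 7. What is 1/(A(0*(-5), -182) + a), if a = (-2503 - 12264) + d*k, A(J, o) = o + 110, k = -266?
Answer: -1/13509 ≈ -7.4025e-5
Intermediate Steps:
d = -5 (d = 6*(1/3) - 7 = 2 - 7 = -5)
A(J, o) = 110 + o
a = -13437 (a = (-2503 - 12264) - 5*(-266) = -14767 + 1330 = -13437)
1/(A(0*(-5), -182) + a) = 1/((110 - 182) - 13437) = 1/(-72 - 13437) = 1/(-13509) = -1/13509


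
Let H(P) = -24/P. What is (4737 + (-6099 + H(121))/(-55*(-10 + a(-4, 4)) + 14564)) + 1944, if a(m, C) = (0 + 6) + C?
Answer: 11772814161/1762244 ≈ 6680.6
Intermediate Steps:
a(m, C) = 6 + C
(4737 + (-6099 + H(121))/(-55*(-10 + a(-4, 4)) + 14564)) + 1944 = (4737 + (-6099 - 24/121)/(-55*(-10 + (6 + 4)) + 14564)) + 1944 = (4737 + (-6099 - 24*1/121)/(-55*(-10 + 10) + 14564)) + 1944 = (4737 + (-6099 - 24/121)/(-55*0 + 14564)) + 1944 = (4737 - 738003/(121*(0 + 14564))) + 1944 = (4737 - 738003/121/14564) + 1944 = (4737 - 738003/121*1/14564) + 1944 = (4737 - 738003/1762244) + 1944 = 8347011825/1762244 + 1944 = 11772814161/1762244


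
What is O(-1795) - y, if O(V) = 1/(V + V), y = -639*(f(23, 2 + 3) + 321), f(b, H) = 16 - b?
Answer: 720319139/3590 ≈ 2.0065e+5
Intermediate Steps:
y = -200646 (y = -639*((16 - 1*23) + 321) = -639*((16 - 23) + 321) = -639*(-7 + 321) = -639*314 = -200646)
O(V) = 1/(2*V)
O(-1795) - y = (½)/(-1795) - 1*(-200646) = (½)*(-1/1795) + 200646 = -1/3590 + 200646 = 720319139/3590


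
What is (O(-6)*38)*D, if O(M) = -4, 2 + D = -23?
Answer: 3800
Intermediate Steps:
D = -25 (D = -2 - 23 = -25)
(O(-6)*38)*D = -4*38*(-25) = -152*(-25) = 3800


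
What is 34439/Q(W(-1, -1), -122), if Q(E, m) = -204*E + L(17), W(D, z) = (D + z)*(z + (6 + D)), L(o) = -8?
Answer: 34439/1624 ≈ 21.206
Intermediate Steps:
W(D, z) = (D + z)*(6 + D + z)
Q(E, m) = -8 - 204*E (Q(E, m) = -204*E - 8 = -8 - 204*E)
34439/Q(W(-1, -1), -122) = 34439/(-8 - 204*((-1)**2 + (-1)**2 + 6*(-1) + 6*(-1) + 2*(-1)*(-1))) = 34439/(-8 - 204*(1 + 1 - 6 - 6 + 2)) = 34439/(-8 - 204*(-8)) = 34439/(-8 + 1632) = 34439/1624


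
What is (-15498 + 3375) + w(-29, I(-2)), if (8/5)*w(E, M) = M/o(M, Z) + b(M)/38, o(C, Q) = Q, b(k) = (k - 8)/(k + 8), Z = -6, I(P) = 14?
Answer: -121632521/10032 ≈ -12124.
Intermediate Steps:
b(k) = (-8 + k)/(8 + k)
w(E, M) = -5*M/48 + 5*(-8 + M)/(304*(8 + M)) (w(E, M) = 5*(M/(-6) + ((-8 + M)/(8 + M))/38)/8 = 5*(M*(-1/6) + ((-8 + M)/(8 + M))*(1/38))/8 = 5*(-M/6 + (-8 + M)/(38*(8 + M)))/8 = -5*M/48 + 5*(-8 + M)/(304*(8 + M)))
(-15498 + 3375) + w(-29, I(-2)) = (-15498 + 3375) + 5*(-24 + 3*14 - 19*14*(8 + 14))/(912*(8 + 14)) = -12123 + (5/912)*(-24 + 42 - 19*14*22)/22 = -12123 + (5/912)*(1/22)*(-24 + 42 - 5852) = -12123 + (5/912)*(1/22)*(-5834) = -12123 - 14585/10032 = -121632521/10032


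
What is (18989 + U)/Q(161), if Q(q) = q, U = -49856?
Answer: -30867/161 ≈ -191.72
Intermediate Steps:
(18989 + U)/Q(161) = (18989 - 49856)/161 = -30867*1/161 = -30867/161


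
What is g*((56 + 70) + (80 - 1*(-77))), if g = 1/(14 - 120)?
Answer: -283/106 ≈ -2.6698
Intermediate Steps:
g = -1/106 (g = 1/(-106) = -1/106 ≈ -0.0094340)
g*((56 + 70) + (80 - 1*(-77))) = -((56 + 70) + (80 - 1*(-77)))/106 = -(126 + (80 + 77))/106 = -(126 + 157)/106 = -1/106*283 = -283/106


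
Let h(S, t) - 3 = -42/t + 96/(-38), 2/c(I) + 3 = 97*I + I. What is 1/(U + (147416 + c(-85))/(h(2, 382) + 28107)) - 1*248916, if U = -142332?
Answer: -30112570224595176381603/120974827748096534 ≈ -2.4892e+5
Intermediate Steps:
c(I) = 2/(-3 + 98*I) (c(I) = 2/(-3 + (97*I + I)) = 2/(-3 + 98*I))
h(S, t) = 9/19 - 42/t (h(S, t) = 3 + (-42/t + 96/(-38)) = 3 + (-42/t + 96*(-1/38)) = 3 + (-42/t - 48/19) = 3 + (-48/19 - 42/t) = 9/19 - 42/t)
1/(U + (147416 + c(-85))/(h(2, 382) + 28107)) - 1*248916 = 1/(-142332 + (147416 + 2/(-3 + 98*(-85)))/((9/19 - 42/382) + 28107)) - 1*248916 = 1/(-142332 + (147416 + 2/(-3 - 8330))/((9/19 - 42*1/382) + 28107)) - 248916 = 1/(-142332 + (147416 + 2/(-8333))/((9/19 - 21/191) + 28107)) - 248916 = 1/(-142332 + (147416 + 2*(-1/8333))/(1320/3629 + 28107)) - 248916 = 1/(-142332 + (147416 - 2/8333)/(102001623/3629)) - 248916 = 1/(-142332 + (1228417526/8333)*(3629/102001623)) - 248916 = 1/(-142332 + 4457927201854/849979524459) - 248916 = 1/(-120974827748096534/849979524459) - 248916 = -849979524459/120974827748096534 - 248916 = -30112570224595176381603/120974827748096534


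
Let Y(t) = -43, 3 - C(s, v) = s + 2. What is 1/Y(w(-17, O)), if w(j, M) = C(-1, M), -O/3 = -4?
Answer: -1/43 ≈ -0.023256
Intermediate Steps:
C(s, v) = 1 - s (C(s, v) = 3 - (s + 2) = 3 - (2 + s) = 3 + (-2 - s) = 1 - s)
O = 12 (O = -3*(-4) = 12)
w(j, M) = 2 (w(j, M) = 1 - 1*(-1) = 1 + 1 = 2)
1/Y(w(-17, O)) = 1/(-43) = -1/43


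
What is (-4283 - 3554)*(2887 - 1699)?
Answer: -9310356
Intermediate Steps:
(-4283 - 3554)*(2887 - 1699) = -7837*1188 = -9310356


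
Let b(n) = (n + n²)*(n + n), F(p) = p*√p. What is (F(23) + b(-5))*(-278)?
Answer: 55600 - 6394*√23 ≈ 24935.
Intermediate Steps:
F(p) = p^(3/2)
b(n) = 2*n*(n + n²) (b(n) = (n + n²)*(2*n) = 2*n*(n + n²))
(F(23) + b(-5))*(-278) = (23^(3/2) + 2*(-5)²*(1 - 5))*(-278) = (23*√23 + 2*25*(-4))*(-278) = (23*√23 - 200)*(-278) = (-200 + 23*√23)*(-278) = 55600 - 6394*√23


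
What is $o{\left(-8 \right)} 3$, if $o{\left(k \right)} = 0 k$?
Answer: $0$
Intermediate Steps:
$o{\left(k \right)} = 0$
$o{\left(-8 \right)} 3 = 0 \cdot 3 = 0$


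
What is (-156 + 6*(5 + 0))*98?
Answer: -12348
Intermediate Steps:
(-156 + 6*(5 + 0))*98 = (-156 + 6*5)*98 = (-156 + 30)*98 = -126*98 = -12348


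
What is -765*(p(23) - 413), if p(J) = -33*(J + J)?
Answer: 1477215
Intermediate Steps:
p(J) = -66*J
-765*(p(23) - 413) = -765*(-66*23 - 413) = -765*(-1518 - 413) = -765*(-1931) = 1477215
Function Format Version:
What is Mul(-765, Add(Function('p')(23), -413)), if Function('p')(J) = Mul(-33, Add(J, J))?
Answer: 1477215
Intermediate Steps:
Function('p')(J) = Mul(-66, J) (Function('p')(J) = Mul(-33, Mul(2, J)) = Mul(-66, J))
Mul(-765, Add(Function('p')(23), -413)) = Mul(-765, Add(Mul(-66, 23), -413)) = Mul(-765, Add(-1518, -413)) = Mul(-765, -1931) = 1477215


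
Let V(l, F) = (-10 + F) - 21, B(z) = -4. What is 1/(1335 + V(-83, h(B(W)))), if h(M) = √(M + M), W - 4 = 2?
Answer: 163/212553 - I*√2/850212 ≈ 0.00076687 - 1.6634e-6*I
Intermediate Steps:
W = 6 (W = 4 + 2 = 6)
h(M) = √2*√M (h(M) = √(2*M) = √2*√M)
V(l, F) = -31 + F
1/(1335 + V(-83, h(B(W)))) = 1/(1335 + (-31 + √2*√(-4))) = 1/(1335 + (-31 + √2*(2*I))) = 1/(1335 + (-31 + 2*I*√2)) = 1/(1304 + 2*I*√2)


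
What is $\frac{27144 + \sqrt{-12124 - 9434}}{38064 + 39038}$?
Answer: $\frac{13572}{38551} + \frac{i \sqrt{21558}}{77102} \approx 0.35205 + 0.0019043 i$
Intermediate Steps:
$\frac{27144 + \sqrt{-12124 - 9434}}{38064 + 39038} = \frac{27144 + \sqrt{-21558}}{77102} = \left(27144 + i \sqrt{21558}\right) \frac{1}{77102} = \frac{13572}{38551} + \frac{i \sqrt{21558}}{77102}$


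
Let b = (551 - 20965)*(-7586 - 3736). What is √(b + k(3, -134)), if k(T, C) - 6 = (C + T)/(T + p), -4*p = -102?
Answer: 2*√187733157063/57 ≈ 15203.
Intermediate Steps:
p = 51/2 (p = -¼*(-102) = 51/2 ≈ 25.500)
k(T, C) = 6 + (C + T)/(51/2 + T) (k(T, C) = 6 + (C + T)/(T + 51/2) = 6 + (C + T)/(51/2 + T))
b = 231127308 (b = -20414*(-11322) = 231127308)
√(b + k(3, -134)) = √(231127308 + 2*(153 - 134 + 7*3)/(51 + 2*3)) = √(231127308 + 2*(153 - 134 + 21)/(51 + 6)) = √(231127308 + 2*40/57) = √(231127308 + 2*(1/57)*40) = √(231127308 + 80/57) = √(13174256636/57) = 2*√187733157063/57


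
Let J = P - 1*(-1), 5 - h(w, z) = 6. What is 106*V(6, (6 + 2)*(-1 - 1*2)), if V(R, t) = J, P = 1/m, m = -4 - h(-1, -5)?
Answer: 212/3 ≈ 70.667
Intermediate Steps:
h(w, z) = -1 (h(w, z) = 5 - 1*6 = 5 - 6 = -1)
m = -3 (m = -4 - 1*(-1) = -4 + 1 = -3)
P = -⅓ (P = 1/(-3) = -⅓ ≈ -0.33333)
J = ⅔ (J = -⅓ - 1*(-1) = -⅓ + 1 = ⅔ ≈ 0.66667)
V(R, t) = ⅔
106*V(6, (6 + 2)*(-1 - 1*2)) = 106*(⅔) = 212/3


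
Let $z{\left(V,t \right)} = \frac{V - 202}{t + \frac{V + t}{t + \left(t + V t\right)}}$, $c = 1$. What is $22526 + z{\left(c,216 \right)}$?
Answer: $\frac{3157677062}{140185} \approx 22525.0$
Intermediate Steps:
$z{\left(V,t \right)} = \frac{-202 + V}{t + \frac{V + t}{2 t + V t}}$
$22526 + z{\left(c,216 \right)} = 22526 + \frac{216 \left(-404 + 1^{2} - 200\right)}{1 + 216 + 2 \cdot 216^{2} + 1 \cdot 216^{2}} = 22526 + \frac{216 \left(-404 + 1 - 200\right)}{1 + 216 + 2 \cdot 46656 + 1 \cdot 46656} = 22526 + 216 \frac{1}{1 + 216 + 93312 + 46656} \left(-603\right) = 22526 + 216 \cdot \frac{1}{140185} \left(-603\right) = 22526 - \frac{130248}{140185} = \frac{3157677062}{140185}$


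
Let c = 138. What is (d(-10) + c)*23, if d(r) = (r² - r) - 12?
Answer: 5428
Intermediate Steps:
d(r) = -12 + r² - r
(d(-10) + c)*23 = ((-12 + (-10)² - 1*(-10)) + 138)*23 = ((-12 + 100 + 10) + 138)*23 = (98 + 138)*23 = 236*23 = 5428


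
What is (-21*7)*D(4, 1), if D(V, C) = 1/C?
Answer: -147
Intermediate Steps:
(-21*7)*D(4, 1) = -21*7/1 = -147*1 = -147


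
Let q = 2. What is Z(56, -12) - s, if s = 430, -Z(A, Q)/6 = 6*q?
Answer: -502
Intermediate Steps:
Z(A, Q) = -72 (Z(A, Q) = -36*2 = -6*12 = -72)
Z(56, -12) - s = -72 - 1*430 = -72 - 430 = -502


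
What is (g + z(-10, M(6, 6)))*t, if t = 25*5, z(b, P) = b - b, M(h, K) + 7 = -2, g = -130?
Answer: -16250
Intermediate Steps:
M(h, K) = -9 (M(h, K) = -7 - 2 = -9)
z(b, P) = 0
t = 125
(g + z(-10, M(6, 6)))*t = (-130 + 0)*125 = -130*125 = -16250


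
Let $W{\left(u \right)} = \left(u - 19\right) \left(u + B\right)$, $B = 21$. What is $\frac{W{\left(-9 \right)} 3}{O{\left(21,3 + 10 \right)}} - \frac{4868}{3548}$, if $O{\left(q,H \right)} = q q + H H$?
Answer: $- \frac{818233}{270535} \approx -3.0245$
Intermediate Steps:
$O{\left(q,H \right)} = H^{2} + q^{2}$ ($O{\left(q,H \right)} = q^{2} + H^{2} = H^{2} + q^{2}$)
$W{\left(u \right)} = \left(-19 + u\right) \left(21 + u\right)$ ($W{\left(u \right)} = \left(u - 19\right) \left(u + 21\right) = \left(-19 + u\right) \left(21 + u\right)$)
$\frac{W{\left(-9 \right)} 3}{O{\left(21,3 + 10 \right)}} - \frac{4868}{3548} = \frac{\left(-399 + \left(-9\right)^{2} + 2 \left(-9\right)\right) 3}{\left(3 + 10\right)^{2} + 21^{2}} - \frac{4868}{3548} = \frac{\left(-399 + 81 - 18\right) 3}{13^{2} + 441} - \frac{1217}{887} = \frac{\left(-336\right) 3}{169 + 441} - \frac{1217}{887} = - \frac{1008}{610} - \frac{1217}{887} = \left(-1008\right) \frac{1}{610} - \frac{1217}{887} = - \frac{504}{305} - \frac{1217}{887} = - \frac{818233}{270535}$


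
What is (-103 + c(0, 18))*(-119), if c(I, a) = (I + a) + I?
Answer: 10115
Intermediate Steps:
c(I, a) = a + 2*I
(-103 + c(0, 18))*(-119) = (-103 + (18 + 2*0))*(-119) = (-103 + (18 + 0))*(-119) = (-103 + 18)*(-119) = -85*(-119) = 10115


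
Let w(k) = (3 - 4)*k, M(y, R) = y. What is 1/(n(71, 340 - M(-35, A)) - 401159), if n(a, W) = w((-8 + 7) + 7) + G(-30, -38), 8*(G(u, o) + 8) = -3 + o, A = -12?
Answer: -8/3209425 ≈ -2.4927e-6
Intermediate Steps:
G(u, o) = -67/8 + o/8 (G(u, o) = -8 + (-3 + o)/8 = -8 + (-3/8 + o/8) = -67/8 + o/8)
w(k) = -k
n(a, W) = -153/8 (n(a, W) = -((-8 + 7) + 7) + (-67/8 + (1/8)*(-38)) = -(-1 + 7) + (-67/8 - 19/4) = -1*6 - 105/8 = -6 - 105/8 = -153/8)
1/(n(71, 340 - M(-35, A)) - 401159) = 1/(-153/8 - 401159) = 1/(-3209425/8) = -8/3209425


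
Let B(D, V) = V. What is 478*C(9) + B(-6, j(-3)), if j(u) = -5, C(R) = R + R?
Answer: 8599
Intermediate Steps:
C(R) = 2*R
478*C(9) + B(-6, j(-3)) = 478*(2*9) - 5 = 478*18 - 5 = 8604 - 5 = 8599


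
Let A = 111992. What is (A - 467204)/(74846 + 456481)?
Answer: -118404/177109 ≈ -0.66854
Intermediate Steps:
(A - 467204)/(74846 + 456481) = (111992 - 467204)/(74846 + 456481) = -355212/531327 = -355212*1/531327 = -118404/177109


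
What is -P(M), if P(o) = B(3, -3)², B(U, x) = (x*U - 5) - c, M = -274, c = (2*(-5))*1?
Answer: -16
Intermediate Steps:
c = -10 (c = -10*1 = -10)
B(U, x) = 5 + U*x (B(U, x) = (x*U - 5) - 1*(-10) = (U*x - 5) + 10 = (-5 + U*x) + 10 = 5 + U*x)
P(o) = 16 (P(o) = (5 + 3*(-3))² = (5 - 9)² = (-4)² = 16)
-P(M) = -1*16 = -16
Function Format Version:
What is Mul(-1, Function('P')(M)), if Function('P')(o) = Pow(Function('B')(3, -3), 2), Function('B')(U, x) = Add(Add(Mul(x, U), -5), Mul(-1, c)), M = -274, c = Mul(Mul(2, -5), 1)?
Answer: -16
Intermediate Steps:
c = -10 (c = Mul(-10, 1) = -10)
Function('B')(U, x) = Add(5, Mul(U, x)) (Function('B')(U, x) = Add(Add(Mul(x, U), -5), Mul(-1, -10)) = Add(Add(Mul(U, x), -5), 10) = Add(Add(-5, Mul(U, x)), 10) = Add(5, Mul(U, x)))
Function('P')(o) = 16 (Function('P')(o) = Pow(Add(5, Mul(3, -3)), 2) = Pow(Add(5, -9), 2) = Pow(-4, 2) = 16)
Mul(-1, Function('P')(M)) = Mul(-1, 16) = -16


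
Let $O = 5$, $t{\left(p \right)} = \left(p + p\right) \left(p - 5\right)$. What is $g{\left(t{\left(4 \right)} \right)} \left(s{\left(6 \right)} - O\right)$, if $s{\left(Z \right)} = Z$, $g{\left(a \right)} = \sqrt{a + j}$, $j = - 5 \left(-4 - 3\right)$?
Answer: $3 \sqrt{3} \approx 5.1962$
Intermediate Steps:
$j = 35$ ($j = \left(-5\right) \left(-7\right) = 35$)
$t{\left(p \right)} = 2 p \left(-5 + p\right)$
$g{\left(a \right)} = \sqrt{35 + a}$ ($g{\left(a \right)} = \sqrt{a + 35} = \sqrt{35 + a}$)
$g{\left(t{\left(4 \right)} \right)} \left(s{\left(6 \right)} - O\right) = \sqrt{35 + 2 \cdot 4 \left(-5 + 4\right)} \left(6 - 5\right) = \sqrt{35 + 2 \cdot 4 \left(-1\right)} \left(6 - 5\right) = \sqrt{35 - 8} \cdot 1 = \sqrt{27} \cdot 1 = 3 \sqrt{3} \cdot 1 = 3 \sqrt{3}$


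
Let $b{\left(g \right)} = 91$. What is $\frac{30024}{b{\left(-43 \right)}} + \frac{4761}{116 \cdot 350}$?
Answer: $\frac{174201093}{527800} \approx 330.05$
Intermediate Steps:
$\frac{30024}{b{\left(-43 \right)}} + \frac{4761}{116 \cdot 350} = \frac{30024}{91} + \frac{4761}{116 \cdot 350} = 30024 \cdot \frac{1}{91} + \frac{4761}{40600} = \frac{30024}{91} + 4761 \cdot \frac{1}{40600} = \frac{30024}{91} + \frac{4761}{40600} = \frac{174201093}{527800}$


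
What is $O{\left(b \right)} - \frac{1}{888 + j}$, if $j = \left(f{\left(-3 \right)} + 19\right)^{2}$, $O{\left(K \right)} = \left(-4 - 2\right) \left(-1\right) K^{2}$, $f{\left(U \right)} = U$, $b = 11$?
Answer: $\frac{830543}{1144} \approx 726.0$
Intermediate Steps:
$O{\left(K \right)} = 6 K^{2}$ ($O{\left(K \right)} = \left(-6\right) \left(-1\right) K^{2} = 6 K^{2}$)
$j = 256$ ($j = \left(-3 + 19\right)^{2} = 16^{2} = 256$)
$O{\left(b \right)} - \frac{1}{888 + j} = 6 \cdot 11^{2} - \frac{1}{888 + 256} = 6 \cdot 121 - \frac{1}{1144} = 726 - \frac{1}{1144} = \frac{830543}{1144}$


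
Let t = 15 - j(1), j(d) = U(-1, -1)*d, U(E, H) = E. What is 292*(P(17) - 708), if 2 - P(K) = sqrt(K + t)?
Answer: -206152 - 292*sqrt(33) ≈ -2.0783e+5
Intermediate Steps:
j(d) = -d
t = 16 (t = 15 - (-1) = 15 - 1*(-1) = 15 + 1 = 16)
P(K) = 2 - sqrt(16 + K) (P(K) = 2 - sqrt(K + 16) = 2 - sqrt(16 + K))
292*(P(17) - 708) = 292*((2 - sqrt(16 + 17)) - 708) = 292*((2 - sqrt(33)) - 708) = 292*(-706 - sqrt(33)) = -206152 - 292*sqrt(33)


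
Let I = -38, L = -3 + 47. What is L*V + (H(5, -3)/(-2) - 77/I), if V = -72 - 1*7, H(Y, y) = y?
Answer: -65977/19 ≈ -3472.5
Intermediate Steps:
L = 44
V = -79 (V = -72 - 7 = -79)
L*V + (H(5, -3)/(-2) - 77/I) = 44*(-79) + (-3/(-2) - 77/(-38)) = -3476 + (-3*(-½) - 77*(-1/38)) = -3476 + (3/2 + 77/38) = -3476 + 67/19 = -65977/19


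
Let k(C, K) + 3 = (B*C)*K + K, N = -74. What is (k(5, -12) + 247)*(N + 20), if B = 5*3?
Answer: 36072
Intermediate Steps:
B = 15
k(C, K) = -3 + K + 15*C*K (k(C, K) = -3 + ((15*C)*K + K) = -3 + (15*C*K + K) = -3 + (K + 15*C*K) = -3 + K + 15*C*K)
(k(5, -12) + 247)*(N + 20) = ((-3 - 12 + 15*5*(-12)) + 247)*(-74 + 20) = ((-3 - 12 - 900) + 247)*(-54) = (-915 + 247)*(-54) = -668*(-54) = 36072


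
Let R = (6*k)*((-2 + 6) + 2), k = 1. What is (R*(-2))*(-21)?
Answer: 1512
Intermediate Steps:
R = 36 (R = (6*1)*((-2 + 6) + 2) = 6*(4 + 2) = 6*6 = 36)
(R*(-2))*(-21) = (36*(-2))*(-21) = -72*(-21) = 1512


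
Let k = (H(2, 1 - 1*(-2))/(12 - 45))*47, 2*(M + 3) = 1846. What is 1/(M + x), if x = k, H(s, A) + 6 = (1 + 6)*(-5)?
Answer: 33/32287 ≈ 0.0010221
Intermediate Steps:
H(s, A) = -41 (H(s, A) = -6 + (1 + 6)*(-5) = -6 + 7*(-5) = -6 - 35 = -41)
M = 920 (M = -3 + (½)*1846 = -3 + 923 = 920)
k = 1927/33 (k = -41/(12 - 45)*47 = -41/(-33)*47 = -41*(-1/33)*47 = (41/33)*47 = 1927/33 ≈ 58.394)
x = 1927/33 ≈ 58.394
1/(M + x) = 1/(920 + 1927/33) = 1/(32287/33) = 33/32287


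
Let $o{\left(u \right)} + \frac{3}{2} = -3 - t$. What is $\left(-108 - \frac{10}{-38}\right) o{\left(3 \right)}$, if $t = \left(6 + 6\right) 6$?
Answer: $\frac{313191}{38} \approx 8241.9$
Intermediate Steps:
$t = 72$ ($t = 12 \cdot 6 = 72$)
$o{\left(u \right)} = - \frac{153}{2}$ ($o{\left(u \right)} = - \frac{3}{2} - 75 = - \frac{153}{2}$)
$\left(-108 - \frac{10}{-38}\right) o{\left(3 \right)} = \left(-108 - \frac{10}{-38}\right) \left(- \frac{153}{2}\right) = \left(-108 - - \frac{5}{19}\right) \left(- \frac{153}{2}\right) = \left(-108 + \frac{5}{19}\right) \left(- \frac{153}{2}\right) = \left(- \frac{2047}{19}\right) \left(- \frac{153}{2}\right) = \frac{313191}{38}$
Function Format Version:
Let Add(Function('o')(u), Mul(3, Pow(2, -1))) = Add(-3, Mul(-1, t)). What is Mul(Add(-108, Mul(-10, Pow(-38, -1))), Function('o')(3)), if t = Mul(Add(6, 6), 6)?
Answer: Rational(313191, 38) ≈ 8241.9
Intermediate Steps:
t = 72 (t = Mul(12, 6) = 72)
Function('o')(u) = Rational(-153, 2) (Function('o')(u) = Add(Rational(-3, 2), Add(-3, Mul(-1, 72))) = Add(Rational(-3, 2), Add(-3, -72)) = Add(Rational(-3, 2), -75) = Rational(-153, 2))
Mul(Add(-108, Mul(-10, Pow(-38, -1))), Function('o')(3)) = Mul(Add(-108, Mul(-10, Pow(-38, -1))), Rational(-153, 2)) = Mul(Add(-108, Mul(-10, Rational(-1, 38))), Rational(-153, 2)) = Mul(Add(-108, Rational(5, 19)), Rational(-153, 2)) = Mul(Rational(-2047, 19), Rational(-153, 2)) = Rational(313191, 38)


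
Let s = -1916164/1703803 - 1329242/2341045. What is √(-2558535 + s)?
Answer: 3*I*√4522800392031381694942846809965/3988679494135 ≈ 1599.5*I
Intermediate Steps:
s = -6750592658706/3988679494135 (s = -1916164*1/1703803 - 1329242*1/2341045 = -1916164/1703803 - 1329242/2341045 = -6750592658706/3988679494135 ≈ -1.6924)
√(-2558535 + s) = √(-2558535 - 6750592658706/3988679494135) = √(-10205182840119350931/3988679494135) = 3*I*√4522800392031381694942846809965/3988679494135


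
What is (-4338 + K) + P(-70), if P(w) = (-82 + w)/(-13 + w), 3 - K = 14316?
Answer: -1547881/83 ≈ -18649.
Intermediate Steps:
K = -14313 (K = 3 - 1*14316 = 3 - 14316 = -14313)
P(w) = (-82 + w)/(-13 + w)
(-4338 + K) + P(-70) = (-4338 - 14313) + (-82 - 70)/(-13 - 70) = -18651 - 152/(-83) = -18651 - 1/83*(-152) = -18651 + 152/83 = -1547881/83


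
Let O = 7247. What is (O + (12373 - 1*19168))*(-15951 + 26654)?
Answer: 4837756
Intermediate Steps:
(O + (12373 - 1*19168))*(-15951 + 26654) = (7247 + (12373 - 1*19168))*(-15951 + 26654) = (7247 + (12373 - 19168))*10703 = (7247 - 6795)*10703 = 452*10703 = 4837756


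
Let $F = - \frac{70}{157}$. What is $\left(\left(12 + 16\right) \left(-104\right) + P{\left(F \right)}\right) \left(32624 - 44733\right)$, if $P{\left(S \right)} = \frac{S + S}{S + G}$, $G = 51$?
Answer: $\frac{279871490556}{7937} \approx 3.5262 \cdot 10^{7}$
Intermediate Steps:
$F = - \frac{70}{157}$ ($F = \left(-70\right) \frac{1}{157} = - \frac{70}{157} \approx -0.44586$)
$P{\left(S \right)} = \frac{2 S}{51 + S}$ ($P{\left(S \right)} = \frac{S + S}{S + 51} = \frac{2 S}{51 + S}$)
$\left(\left(12 + 16\right) \left(-104\right) + P{\left(F \right)}\right) \left(32624 - 44733\right) = \left(\left(12 + 16\right) \left(-104\right) + 2 \left(- \frac{70}{157}\right) \frac{1}{51 - \frac{70}{157}}\right) \left(32624 - 44733\right) = \left(28 \left(-104\right) + 2 \left(- \frac{70}{157}\right) \frac{1}{\frac{7937}{157}}\right) \left(-12109\right) = \left(-2912 + 2 \left(- \frac{70}{157}\right) \frac{157}{7937}\right) \left(-12109\right) = \left(-2912 - \frac{140}{7937}\right) \left(-12109\right) = \left(- \frac{23112684}{7937}\right) \left(-12109\right) = \frac{279871490556}{7937}$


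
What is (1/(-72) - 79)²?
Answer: 32364721/5184 ≈ 6243.2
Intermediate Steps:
(1/(-72) - 79)² = (-1/72 - 79)² = (-5689/72)² = 32364721/5184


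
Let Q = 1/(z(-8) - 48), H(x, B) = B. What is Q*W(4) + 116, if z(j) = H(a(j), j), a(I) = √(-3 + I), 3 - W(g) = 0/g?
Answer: 6493/56 ≈ 115.95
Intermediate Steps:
W(g) = 3 (W(g) = 3 - 0/g = 3 - 1*0 = 3 + 0 = 3)
z(j) = j
Q = -1/56 (Q = 1/(-8 - 48) = 1/(-56) = -1/56 ≈ -0.017857)
Q*W(4) + 116 = -1/56*3 + 116 = -3/56 + 116 = 6493/56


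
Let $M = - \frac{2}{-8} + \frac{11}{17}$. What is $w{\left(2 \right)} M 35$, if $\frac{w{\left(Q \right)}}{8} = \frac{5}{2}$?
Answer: $\frac{10675}{17} \approx 627.94$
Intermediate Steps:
$w{\left(Q \right)} = 20$ ($w{\left(Q \right)} = 8 \cdot \frac{5}{2} = 20$)
$M = \frac{61}{68}$ ($M = \left(-2\right) \left(- \frac{1}{8}\right) + 11 \cdot \frac{1}{17} = \frac{1}{4} + \frac{11}{17} = \frac{61}{68} \approx 0.89706$)
$w{\left(2 \right)} M 35 = 20 \cdot \frac{61}{68} \cdot 35 = \frac{305}{17} \cdot 35 = \frac{10675}{17}$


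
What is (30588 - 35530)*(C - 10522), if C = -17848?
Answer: 140204540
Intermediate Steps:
(30588 - 35530)*(C - 10522) = (30588 - 35530)*(-17848 - 10522) = -4942*(-28370) = 140204540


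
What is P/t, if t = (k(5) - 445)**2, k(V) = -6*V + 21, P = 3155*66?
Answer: 104115/103058 ≈ 1.0103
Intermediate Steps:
P = 208230
k(V) = 21 - 6*V
t = 206116 (t = ((21 - 6*5) - 445)**2 = ((21 - 30) - 445)**2 = (-9 - 445)**2 = (-454)**2 = 206116)
P/t = 208230/206116 = 208230*(1/206116) = 104115/103058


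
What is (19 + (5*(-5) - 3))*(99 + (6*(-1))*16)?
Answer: -27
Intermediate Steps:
(19 + (5*(-5) - 3))*(99 + (6*(-1))*16) = (19 + (-25 - 3))*(99 - 6*16) = (19 - 28)*(99 - 96) = -9*3 = -27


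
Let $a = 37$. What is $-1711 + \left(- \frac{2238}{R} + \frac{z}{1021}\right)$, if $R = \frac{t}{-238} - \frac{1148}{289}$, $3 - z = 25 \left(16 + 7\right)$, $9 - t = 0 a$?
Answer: $- \frac{19108134267}{16565725} \approx -1153.5$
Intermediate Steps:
$t = 9$ ($t = 9 - 0 \cdot 37 = 9 - 0 = 9 + 0 = 9$)
$z = -572$ ($z = 3 - 25 \left(16 + 7\right) = 3 - 25 \cdot 23 = 3 - 575 = -572$)
$R = - \frac{16225}{4046}$ ($R = \frac{9}{-238} - \frac{1148}{289} = 9 \left(- \frac{1}{238}\right) - \frac{1148}{289} = - \frac{9}{238} - \frac{1148}{289} = - \frac{16225}{4046} \approx -4.0101$)
$-1711 + \left(- \frac{2238}{R} + \frac{z}{1021}\right) = -1711 - \left(- \frac{9054948}{16225} + \frac{572}{1021}\right) = -1711 - - \frac{9235821208}{16565725} = -1711 + \left(\frac{9054948}{16225} - \frac{572}{1021}\right) = -1711 + \frac{9235821208}{16565725} = - \frac{19108134267}{16565725}$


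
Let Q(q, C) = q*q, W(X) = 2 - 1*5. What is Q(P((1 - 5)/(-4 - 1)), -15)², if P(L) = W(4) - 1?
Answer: 256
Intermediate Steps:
W(X) = -3 (W(X) = 2 - 5 = -3)
P(L) = -4 (P(L) = -3 - 1 = -4)
Q(q, C) = q²
Q(P((1 - 5)/(-4 - 1)), -15)² = ((-4)²)² = 16² = 256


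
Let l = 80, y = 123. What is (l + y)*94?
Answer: 19082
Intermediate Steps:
(l + y)*94 = (80 + 123)*94 = 203*94 = 19082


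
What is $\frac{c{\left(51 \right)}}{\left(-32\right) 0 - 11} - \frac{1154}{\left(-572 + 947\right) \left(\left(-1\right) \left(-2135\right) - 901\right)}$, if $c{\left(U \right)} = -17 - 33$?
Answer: $\frac{11562403}{2545125} \approx 4.543$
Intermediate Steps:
$c{\left(U \right)} = -50$ ($c{\left(U \right)} = -17 - 33 = -50$)
$\frac{c{\left(51 \right)}}{\left(-32\right) 0 - 11} - \frac{1154}{\left(-572 + 947\right) \left(\left(-1\right) \left(-2135\right) - 901\right)} = - \frac{50}{\left(-32\right) 0 - 11} - \frac{1154}{\left(-572 + 947\right) \left(\left(-1\right) \left(-2135\right) - 901\right)} = - \frac{50}{0 - 11} - \frac{1154}{375 \left(2135 - 901\right)} = - \frac{50}{-11} - \frac{1154}{375 \cdot 1234} = \left(-50\right) \left(- \frac{1}{11}\right) - \frac{1154}{462750} = \frac{50}{11} - \frac{577}{231375} = \frac{11562403}{2545125}$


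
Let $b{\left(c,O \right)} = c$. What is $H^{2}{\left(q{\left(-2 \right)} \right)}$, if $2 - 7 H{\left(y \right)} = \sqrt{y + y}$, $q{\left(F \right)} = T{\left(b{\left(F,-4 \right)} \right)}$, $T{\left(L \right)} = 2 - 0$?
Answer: $0$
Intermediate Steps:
$T{\left(L \right)} = 2$ ($T{\left(L \right)} = 2 + 0 = 2$)
$q{\left(F \right)} = 2$
$H{\left(y \right)} = \frac{2}{7} - \frac{\sqrt{2} \sqrt{y}}{7}$ ($H{\left(y \right)} = \frac{2}{7} - \frac{\sqrt{y + y}}{7} = \frac{2}{7} - \frac{\sqrt{2 y}}{7} = \frac{2}{7} - \frac{\sqrt{2} \sqrt{y}}{7}$)
$H^{2}{\left(q{\left(-2 \right)} \right)} = \left(\frac{2}{7} - \frac{\sqrt{2} \sqrt{2}}{7}\right)^{2} = \left(\frac{2}{7} - \frac{2}{7}\right)^{2} = 0^{2} = 0$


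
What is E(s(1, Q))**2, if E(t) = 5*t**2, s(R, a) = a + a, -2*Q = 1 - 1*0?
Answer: 25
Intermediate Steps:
Q = -1/2 (Q = -(1 - 1*0)/2 = -(1 + 0)/2 = -1/2*1 = -1/2 ≈ -0.50000)
s(R, a) = 2*a
E(s(1, Q))**2 = (5*(2*(-1/2))**2)**2 = (5*(-1)**2)**2 = (5*1)**2 = 5**2 = 25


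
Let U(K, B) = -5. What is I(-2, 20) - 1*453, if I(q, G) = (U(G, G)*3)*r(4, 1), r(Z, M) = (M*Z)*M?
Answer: -513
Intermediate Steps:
r(Z, M) = Z*M**2
I(q, G) = -60 (I(q, G) = (-5*3)*(4*1**2) = -60)
I(-2, 20) - 1*453 = -60 - 1*453 = -60 - 453 = -513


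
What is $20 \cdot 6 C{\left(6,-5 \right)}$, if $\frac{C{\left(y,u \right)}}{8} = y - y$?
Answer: $0$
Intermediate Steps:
$C{\left(y,u \right)} = 0$ ($C{\left(y,u \right)} = 8 \left(y - y\right) = 8 \cdot 0 = 0$)
$20 \cdot 6 C{\left(6,-5 \right)} = 20 \cdot 6 \cdot 0 = 120 \cdot 0 = 0$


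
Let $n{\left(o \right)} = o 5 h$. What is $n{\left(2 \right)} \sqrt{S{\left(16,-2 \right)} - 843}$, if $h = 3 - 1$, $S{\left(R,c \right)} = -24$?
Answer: $340 i \sqrt{3} \approx 588.9 i$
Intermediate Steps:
$h = 2$ ($h = 3 - 1 = 2$)
$n{\left(o \right)} = 10 o$ ($n{\left(o \right)} = o 5 \cdot 2 = 5 o 2 = 10 o$)
$n{\left(2 \right)} \sqrt{S{\left(16,-2 \right)} - 843} = 10 \cdot 2 \sqrt{-24 - 843} = 20 \sqrt{-867} = 20 \cdot 17 i \sqrt{3} = 340 i \sqrt{3}$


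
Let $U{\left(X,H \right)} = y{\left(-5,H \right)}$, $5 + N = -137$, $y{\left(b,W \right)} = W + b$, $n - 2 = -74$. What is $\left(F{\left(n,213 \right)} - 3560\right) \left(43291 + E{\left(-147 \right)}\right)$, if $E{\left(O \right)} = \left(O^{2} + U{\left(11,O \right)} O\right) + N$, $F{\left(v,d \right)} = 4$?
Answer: $-309734712$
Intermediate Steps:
$n = -72$ ($n = 2 - 74 = -72$)
$N = -142$ ($N = -5 - 137 = -142$)
$U{\left(X,H \right)} = -5 + H$ ($U{\left(X,H \right)} = H - 5 = -5 + H$)
$E{\left(O \right)} = -142 + O^{2} + O \left(-5 + O\right)$ ($E{\left(O \right)} = \left(O^{2} + \left(-5 + O\right) O\right) - 142 = \left(O^{2} + O \left(-5 + O\right)\right) - 142 = -142 + O^{2} + O \left(-5 + O\right)$)
$\left(F{\left(n,213 \right)} - 3560\right) \left(43291 + E{\left(-147 \right)}\right) = \left(4 - 3560\right) \left(43291 - \left(142 - 21609 + 147 \left(-5 - 147\right)\right)\right) = - 3556 \left(43291 - -43811\right) = - 3556 \left(43291 + \left(-142 + 21609 + 22344\right)\right) = - 3556 \left(43291 + 43811\right) = \left(-3556\right) 87102 = -309734712$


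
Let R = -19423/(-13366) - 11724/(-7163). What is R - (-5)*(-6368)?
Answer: -3048086720787/95740658 ≈ -31837.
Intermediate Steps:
R = 295829933/95740658 (R = -19423*(-1/13366) - 11724*(-1/7163) = 19423/13366 + 11724/7163 = 295829933/95740658 ≈ 3.0899)
R - (-5)*(-6368) = 295829933/95740658 - (-5)*(-6368) = 295829933/95740658 - 1*31840 = 295829933/95740658 - 31840 = -3048086720787/95740658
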